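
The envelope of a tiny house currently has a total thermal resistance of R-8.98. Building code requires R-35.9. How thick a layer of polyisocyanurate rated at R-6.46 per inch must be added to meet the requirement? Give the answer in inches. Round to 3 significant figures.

ΔR = 35.9 − 8.98 = 26.92 ft²·°F·h/BTU
L = ΔR / (R/in) = 26.92/6.46 = 4.167 in

4.17 in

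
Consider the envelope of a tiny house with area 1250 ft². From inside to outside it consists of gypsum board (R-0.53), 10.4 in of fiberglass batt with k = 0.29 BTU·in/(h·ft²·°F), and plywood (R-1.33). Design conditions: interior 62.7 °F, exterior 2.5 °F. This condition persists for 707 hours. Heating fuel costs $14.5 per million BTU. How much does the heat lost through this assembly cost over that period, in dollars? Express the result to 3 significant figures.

20.5 dollars

10.4/0.29 = 35.86
R_total = 0.53 + 35.86 + 1.33 = 37.72 ft²·°F·h/BTU
Q = 1250 × (62.7 − 2.5) / 37.72 = 1995 BTU/h
E = 1995 × 707 = 1410000 BTU
Cost = 1410000/10⁶ × 14.5 = $20.45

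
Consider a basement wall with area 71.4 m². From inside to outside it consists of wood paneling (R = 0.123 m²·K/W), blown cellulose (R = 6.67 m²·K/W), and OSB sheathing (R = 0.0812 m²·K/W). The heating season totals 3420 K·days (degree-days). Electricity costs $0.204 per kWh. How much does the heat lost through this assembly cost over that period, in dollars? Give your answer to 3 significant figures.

R_total = 0.123 + 6.67 + 0.0812 = 6.874 m²·K/W
E = A × HDD × 24 / R / 1000 = 71.4 × 3420 × 24 / 6.874 / 1000 = 852.5 kWh
Cost = 852.5 × 0.204 = $173.9

174 dollars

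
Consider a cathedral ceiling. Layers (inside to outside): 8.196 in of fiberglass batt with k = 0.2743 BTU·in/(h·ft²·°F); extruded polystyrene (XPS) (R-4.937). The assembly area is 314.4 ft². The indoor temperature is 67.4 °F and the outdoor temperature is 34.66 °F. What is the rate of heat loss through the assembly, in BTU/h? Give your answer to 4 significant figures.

295.6 BTU/h

8.196/0.2743 = 29.88
R_total = 29.88 + 4.937 = 34.817 ft²·°F·h/BTU
Q = A·ΔT/R = 314.4 × (67.4 − 34.66) / 34.817 = 295.65 BTU/h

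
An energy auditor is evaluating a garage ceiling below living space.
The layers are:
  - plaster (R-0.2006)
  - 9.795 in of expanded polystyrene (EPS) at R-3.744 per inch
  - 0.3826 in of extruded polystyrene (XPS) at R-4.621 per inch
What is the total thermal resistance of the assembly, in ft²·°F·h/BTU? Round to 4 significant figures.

38.64 ft²·°F·h/BTU

9.795 × 3.744 = 36.672
0.3826 × 4.621 = 1.768
R_total = 0.2006 + 36.672 + 1.768 = 38.641 ft²·°F·h/BTU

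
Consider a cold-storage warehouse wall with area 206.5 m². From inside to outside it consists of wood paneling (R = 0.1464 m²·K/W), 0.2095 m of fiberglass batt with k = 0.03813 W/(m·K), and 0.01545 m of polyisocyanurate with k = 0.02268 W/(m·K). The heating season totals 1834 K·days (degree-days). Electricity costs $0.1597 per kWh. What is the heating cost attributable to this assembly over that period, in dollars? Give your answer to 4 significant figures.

0.2095/0.03813 = 5.4944
0.01545/0.02268 = 0.68122
R_total = 0.1464 + 5.4944 + 0.68122 = 6.322 m²·K/W
E = A × HDD × 24 / R / 1000 = 206.5 × 1834 × 24 / 6.322 / 1000 = 1437.7 kWh
Cost = 1437.7 × 0.1597 = $229.61

229.6 dollars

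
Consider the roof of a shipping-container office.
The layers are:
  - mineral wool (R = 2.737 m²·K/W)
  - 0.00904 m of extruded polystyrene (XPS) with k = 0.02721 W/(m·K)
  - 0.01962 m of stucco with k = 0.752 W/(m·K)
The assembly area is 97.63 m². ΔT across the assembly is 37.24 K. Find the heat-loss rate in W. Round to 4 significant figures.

0.00904/0.02721 = 0.33223
0.01962/0.752 = 0.02609
R_total = 2.737 + 0.33223 + 0.02609 = 3.0953 m²·K/W
Q = A·ΔT/R = 97.63 × 37.24 / 3.0953 = 1174.6 W

1175 W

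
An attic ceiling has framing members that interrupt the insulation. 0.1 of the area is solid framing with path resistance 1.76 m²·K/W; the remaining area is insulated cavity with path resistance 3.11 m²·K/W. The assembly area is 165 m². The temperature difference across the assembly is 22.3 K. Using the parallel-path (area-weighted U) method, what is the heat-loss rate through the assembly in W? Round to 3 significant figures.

1270 W

U_eff = 0.9/3.11 + 0.1/1.76 = 0.2894 + 0.05682 = 0.3462
R_eff = 1/U_eff = 2.888 m²·K/W
Q = 165 × 22.3 / 2.888 = 1274 W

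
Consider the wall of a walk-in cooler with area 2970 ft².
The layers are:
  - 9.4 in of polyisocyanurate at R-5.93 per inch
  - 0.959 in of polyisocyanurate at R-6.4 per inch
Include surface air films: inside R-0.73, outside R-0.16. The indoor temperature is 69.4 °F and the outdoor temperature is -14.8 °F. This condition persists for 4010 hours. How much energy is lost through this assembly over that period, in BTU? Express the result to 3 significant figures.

16000000 BTU

9.4 × 5.93 = 55.74
0.959 × 6.4 = 6.138
R_total = 0.73 + 55.74 + 6.138 + 0.16 = 62.77 ft²·°F·h/BTU
Q = 2970 × (69.4 − (-14.8)) / 62.77 = 3984 BTU/h
E = 3984 × 4010 = 15980000 BTU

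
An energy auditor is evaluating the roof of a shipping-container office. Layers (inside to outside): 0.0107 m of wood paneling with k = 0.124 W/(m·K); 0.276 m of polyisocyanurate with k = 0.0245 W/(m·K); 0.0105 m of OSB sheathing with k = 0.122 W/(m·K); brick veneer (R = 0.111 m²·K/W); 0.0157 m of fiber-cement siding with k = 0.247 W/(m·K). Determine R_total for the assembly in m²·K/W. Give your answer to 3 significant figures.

11.6 m²·K/W

0.0107/0.124 = 0.08629
0.276/0.0245 = 11.27
0.0105/0.122 = 0.08607
0.0157/0.247 = 0.06356
R_total = 0.08629 + 11.27 + 0.08607 + 0.111 + 0.06356 = 11.61 m²·K/W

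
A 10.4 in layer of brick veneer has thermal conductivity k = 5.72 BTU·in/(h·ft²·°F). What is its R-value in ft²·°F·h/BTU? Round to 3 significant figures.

R = L/k = 10.4/5.72 = 1.818 ft²·°F·h/BTU

1.82 ft²·°F·h/BTU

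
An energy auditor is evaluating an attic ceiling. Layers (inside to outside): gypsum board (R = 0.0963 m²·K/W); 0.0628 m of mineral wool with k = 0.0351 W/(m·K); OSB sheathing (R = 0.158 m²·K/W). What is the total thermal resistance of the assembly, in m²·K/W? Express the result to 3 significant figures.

2.04 m²·K/W

0.0628/0.0351 = 1.789
R_total = 0.0963 + 1.789 + 0.158 = 2.043 m²·K/W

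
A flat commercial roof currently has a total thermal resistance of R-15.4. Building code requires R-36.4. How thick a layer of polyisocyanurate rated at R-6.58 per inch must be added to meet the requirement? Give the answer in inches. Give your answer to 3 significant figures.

ΔR = 36.4 − 15.4 = 21 ft²·°F·h/BTU
L = ΔR / (R/in) = 21/6.58 = 3.191 in

3.19 in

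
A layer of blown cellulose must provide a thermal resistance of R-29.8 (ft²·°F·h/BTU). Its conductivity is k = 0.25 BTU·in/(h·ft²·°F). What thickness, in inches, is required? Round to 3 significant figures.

L = R × k = 29.8 × 0.25 = 7.45 in

7.45 in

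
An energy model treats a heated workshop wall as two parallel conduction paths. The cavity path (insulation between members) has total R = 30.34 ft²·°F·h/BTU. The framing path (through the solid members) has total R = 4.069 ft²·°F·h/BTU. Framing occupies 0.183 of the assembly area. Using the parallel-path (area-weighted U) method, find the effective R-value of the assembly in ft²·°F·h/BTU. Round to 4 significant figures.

U_eff = 0.817/30.34 + 0.183/4.069 = 0.026928 + 0.044974 = 0.071902
R_eff = 1/U_eff = 13.908 ft²·°F·h/BTU

13.91 ft²·°F·h/BTU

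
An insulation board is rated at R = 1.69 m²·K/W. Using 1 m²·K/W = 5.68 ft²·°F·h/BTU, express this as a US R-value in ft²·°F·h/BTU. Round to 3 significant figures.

R_US = 1.69 × 5.68 = 9.599

9.60 ft²·°F·h/BTU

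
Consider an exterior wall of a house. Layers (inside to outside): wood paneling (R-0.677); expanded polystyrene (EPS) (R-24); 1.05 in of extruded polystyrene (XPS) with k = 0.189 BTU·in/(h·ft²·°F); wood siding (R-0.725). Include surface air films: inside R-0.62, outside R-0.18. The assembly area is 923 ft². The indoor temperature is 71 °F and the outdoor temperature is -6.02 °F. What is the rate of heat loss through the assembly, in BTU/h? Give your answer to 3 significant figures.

1.05/0.189 = 5.556
R_total = 0.62 + 0.677 + 24 + 5.556 + 0.725 + 0.18 = 31.76 ft²·°F·h/BTU
Q = A·ΔT/R = 923 × (71 − (-6.02)) / 31.76 = 2239 BTU/h

2240 BTU/h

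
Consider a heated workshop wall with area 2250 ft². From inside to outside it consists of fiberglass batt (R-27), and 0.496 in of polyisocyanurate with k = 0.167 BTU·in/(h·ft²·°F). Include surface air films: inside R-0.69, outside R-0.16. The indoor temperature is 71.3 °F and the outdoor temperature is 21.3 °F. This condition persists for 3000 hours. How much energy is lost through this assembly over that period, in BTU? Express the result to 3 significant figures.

11000000 BTU

0.496/0.167 = 2.97
R_total = 0.69 + 27 + 2.97 + 0.16 = 30.82 ft²·°F·h/BTU
Q = 2250 × (71.3 − 21.3) / 30.82 = 3650 BTU/h
E = 3650 × 3000 = 10950000 BTU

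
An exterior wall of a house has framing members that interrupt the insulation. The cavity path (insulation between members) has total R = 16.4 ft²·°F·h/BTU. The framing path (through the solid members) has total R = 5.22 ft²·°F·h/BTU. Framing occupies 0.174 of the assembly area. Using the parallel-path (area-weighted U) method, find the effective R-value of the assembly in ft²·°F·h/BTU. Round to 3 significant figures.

11.9 ft²·°F·h/BTU

U_eff = 0.826/16.4 + 0.174/5.22 = 0.05037 + 0.03333 = 0.0837
R_eff = 1/U_eff = 11.95 ft²·°F·h/BTU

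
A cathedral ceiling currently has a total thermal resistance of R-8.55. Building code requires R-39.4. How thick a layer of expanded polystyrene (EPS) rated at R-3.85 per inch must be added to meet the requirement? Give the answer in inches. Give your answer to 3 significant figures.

ΔR = 39.4 − 8.55 = 30.85 ft²·°F·h/BTU
L = ΔR / (R/in) = 30.85/3.85 = 8.013 in

8.01 in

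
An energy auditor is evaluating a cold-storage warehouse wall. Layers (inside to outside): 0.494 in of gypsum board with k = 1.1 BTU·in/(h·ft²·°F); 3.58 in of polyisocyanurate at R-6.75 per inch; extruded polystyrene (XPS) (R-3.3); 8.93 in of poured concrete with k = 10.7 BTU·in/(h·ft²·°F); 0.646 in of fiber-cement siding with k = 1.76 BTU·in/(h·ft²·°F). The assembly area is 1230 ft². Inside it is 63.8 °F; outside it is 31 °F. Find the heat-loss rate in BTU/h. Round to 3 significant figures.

0.494/1.1 = 0.4491
3.58 × 6.75 = 24.16
8.93/10.7 = 0.8346
0.646/1.76 = 0.367
R_total = 0.4491 + 24.16 + 3.3 + 0.8346 + 0.367 = 29.12 ft²·°F·h/BTU
Q = A·ΔT/R = 1230 × (63.8 − 31) / 29.12 = 1386 BTU/h

1390 BTU/h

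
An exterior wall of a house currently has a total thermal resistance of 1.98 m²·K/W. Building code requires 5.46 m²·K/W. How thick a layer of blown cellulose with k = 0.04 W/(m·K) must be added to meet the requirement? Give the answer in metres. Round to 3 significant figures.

ΔR = 5.46 − 1.98 = 3.48 m²·K/W
L = ΔR × k = 3.48 × 0.04 = 0.1392 m

0.139 m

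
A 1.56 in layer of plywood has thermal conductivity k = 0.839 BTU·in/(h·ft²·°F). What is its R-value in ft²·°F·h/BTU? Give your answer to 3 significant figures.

R = L/k = 1.56/0.839 = 1.859 ft²·°F·h/BTU

1.86 ft²·°F·h/BTU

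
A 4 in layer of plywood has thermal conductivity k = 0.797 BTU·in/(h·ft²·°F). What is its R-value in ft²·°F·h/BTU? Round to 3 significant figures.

5.02 ft²·°F·h/BTU

R = L/k = 4/0.797 = 5.019 ft²·°F·h/BTU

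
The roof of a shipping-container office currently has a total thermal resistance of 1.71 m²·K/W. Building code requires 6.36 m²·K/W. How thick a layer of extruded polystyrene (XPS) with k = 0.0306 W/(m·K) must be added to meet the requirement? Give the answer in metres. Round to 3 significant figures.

ΔR = 6.36 − 1.71 = 4.65 m²·K/W
L = ΔR × k = 4.65 × 0.0306 = 0.1423 m

0.142 m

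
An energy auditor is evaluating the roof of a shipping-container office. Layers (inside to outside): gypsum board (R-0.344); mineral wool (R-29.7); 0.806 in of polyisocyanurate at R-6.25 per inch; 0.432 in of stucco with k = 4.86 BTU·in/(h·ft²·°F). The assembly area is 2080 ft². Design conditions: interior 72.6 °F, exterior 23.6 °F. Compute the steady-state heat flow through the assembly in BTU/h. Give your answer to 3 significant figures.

0.806 × 6.25 = 5.038
0.432/4.86 = 0.08889
R_total = 0.344 + 29.7 + 5.038 + 0.08889 = 35.17 ft²·°F·h/BTU
Q = A·ΔT/R = 2080 × (72.6 − 23.6) / 35.17 = 2898 BTU/h

2900 BTU/h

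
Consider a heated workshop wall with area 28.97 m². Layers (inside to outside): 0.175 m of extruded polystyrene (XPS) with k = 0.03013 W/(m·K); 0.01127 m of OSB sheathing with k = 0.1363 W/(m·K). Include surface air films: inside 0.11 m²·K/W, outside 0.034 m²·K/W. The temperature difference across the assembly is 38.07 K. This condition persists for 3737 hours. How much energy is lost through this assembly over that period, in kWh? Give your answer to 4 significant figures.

682.9 kWh

0.175/0.03013 = 5.8082
0.01127/0.1363 = 0.082685
R_total = 0.11 + 5.8082 + 0.082685 + 0.034 = 6.0348 m²·K/W
Q = 28.97 × 38.07 / 6.0348 = 182.75 W
E = 182.75 W × 3737 h / 1000 = 682.95 kWh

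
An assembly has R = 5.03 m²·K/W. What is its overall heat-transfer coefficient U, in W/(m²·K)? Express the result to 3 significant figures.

U = 1/R = 1/5.03 = 0.1988

0.199 W/(m²·K)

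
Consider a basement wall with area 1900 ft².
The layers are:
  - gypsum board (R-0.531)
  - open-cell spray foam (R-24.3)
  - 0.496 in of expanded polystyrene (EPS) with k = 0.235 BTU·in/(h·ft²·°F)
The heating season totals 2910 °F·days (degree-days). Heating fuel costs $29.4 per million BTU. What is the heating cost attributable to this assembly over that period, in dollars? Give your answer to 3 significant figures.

0.496/0.235 = 2.111
R_total = 0.531 + 24.3 + 2.111 = 26.94 ft²·°F·h/BTU
E = A × HDD × 24 / R = 1900 × 2910 × 24 / 26.94 = 4925000 BTU
Cost = 4925000/10⁶ × 29.4 = $144.8

145 dollars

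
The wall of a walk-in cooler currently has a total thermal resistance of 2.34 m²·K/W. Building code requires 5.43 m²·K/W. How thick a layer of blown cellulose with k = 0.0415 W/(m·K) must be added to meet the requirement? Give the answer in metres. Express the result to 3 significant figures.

0.128 m

ΔR = 5.43 − 2.34 = 3.09 m²·K/W
L = ΔR × k = 3.09 × 0.0415 = 0.1282 m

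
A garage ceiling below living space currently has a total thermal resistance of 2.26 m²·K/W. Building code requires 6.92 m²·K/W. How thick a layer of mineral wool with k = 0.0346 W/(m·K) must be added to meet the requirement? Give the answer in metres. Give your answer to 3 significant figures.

ΔR = 6.92 − 2.26 = 4.66 m²·K/W
L = ΔR × k = 4.66 × 0.0346 = 0.1612 m

0.161 m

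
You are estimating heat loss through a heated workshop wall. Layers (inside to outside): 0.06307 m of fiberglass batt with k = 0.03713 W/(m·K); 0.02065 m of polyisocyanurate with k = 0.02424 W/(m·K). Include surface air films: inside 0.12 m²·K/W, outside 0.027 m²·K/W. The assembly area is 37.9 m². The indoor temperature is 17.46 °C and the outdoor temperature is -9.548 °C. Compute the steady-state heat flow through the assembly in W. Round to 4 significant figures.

379.5 W

0.06307/0.03713 = 1.6986
0.02065/0.02424 = 0.8519
R_total = 0.12 + 1.6986 + 0.8519 + 0.027 = 2.6975 m²·K/W
Q = A·ΔT/R = 37.9 × (17.46 − (-9.548)) / 2.6975 = 379.46 W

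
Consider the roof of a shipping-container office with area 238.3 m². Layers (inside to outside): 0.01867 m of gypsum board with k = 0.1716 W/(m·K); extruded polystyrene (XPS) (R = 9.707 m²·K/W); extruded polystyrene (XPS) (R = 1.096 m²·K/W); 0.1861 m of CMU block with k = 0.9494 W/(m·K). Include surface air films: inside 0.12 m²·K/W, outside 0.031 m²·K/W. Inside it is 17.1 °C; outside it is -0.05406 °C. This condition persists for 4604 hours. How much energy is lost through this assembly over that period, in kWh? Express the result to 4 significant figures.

1672 kWh

0.01867/0.1716 = 0.1088
0.1861/0.9494 = 0.19602
R_total = 0.12 + 0.1088 + 9.707 + 1.096 + 0.19602 + 0.031 = 11.259 m²·K/W
Q = 238.3 × (17.1 − (-0.05406)) / 11.259 = 363.08 W
E = 363.08 W × 4604 h / 1000 = 1671.6 kWh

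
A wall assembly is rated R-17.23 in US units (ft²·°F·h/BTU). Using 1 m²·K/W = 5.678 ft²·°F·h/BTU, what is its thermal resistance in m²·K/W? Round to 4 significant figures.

3.035 m²·K/W

R_SI = 17.23/5.678 = 3.0345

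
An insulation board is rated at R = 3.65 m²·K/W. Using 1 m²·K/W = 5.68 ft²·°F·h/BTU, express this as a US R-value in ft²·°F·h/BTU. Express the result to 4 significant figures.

20.73 ft²·°F·h/BTU

R_US = 3.65 × 5.68 = 20.732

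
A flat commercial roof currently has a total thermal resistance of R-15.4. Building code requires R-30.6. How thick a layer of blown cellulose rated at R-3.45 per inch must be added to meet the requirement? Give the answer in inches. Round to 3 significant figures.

4.41 in

ΔR = 30.6 − 15.4 = 15.2 ft²·°F·h/BTU
L = ΔR / (R/in) = 15.2/3.45 = 4.406 in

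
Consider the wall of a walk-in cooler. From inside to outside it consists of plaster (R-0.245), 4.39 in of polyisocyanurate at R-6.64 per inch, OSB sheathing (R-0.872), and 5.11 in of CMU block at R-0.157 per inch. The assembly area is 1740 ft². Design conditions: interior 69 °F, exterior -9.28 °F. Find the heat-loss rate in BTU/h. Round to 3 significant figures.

4.39 × 6.64 = 29.15
5.11 × 0.157 = 0.8023
R_total = 0.245 + 29.15 + 0.872 + 0.8023 = 31.07 ft²·°F·h/BTU
Q = A·ΔT/R = 1740 × (69 − (-9.28)) / 31.07 = 4384 BTU/h

4380 BTU/h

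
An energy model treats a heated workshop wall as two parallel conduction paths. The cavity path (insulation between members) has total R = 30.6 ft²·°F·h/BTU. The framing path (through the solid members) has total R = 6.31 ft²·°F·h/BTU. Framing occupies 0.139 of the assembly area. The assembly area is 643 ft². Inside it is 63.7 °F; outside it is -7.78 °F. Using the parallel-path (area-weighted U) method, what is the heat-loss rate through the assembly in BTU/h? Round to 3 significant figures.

U_eff = 0.861/30.6 + 0.139/6.31 = 0.02814 + 0.02203 = 0.05017
R_eff = 1/U_eff = 19.93 ft²·°F·h/BTU
Q = 643 × (63.7 − (-7.78)) / 19.93 = 2306 BTU/h

2310 BTU/h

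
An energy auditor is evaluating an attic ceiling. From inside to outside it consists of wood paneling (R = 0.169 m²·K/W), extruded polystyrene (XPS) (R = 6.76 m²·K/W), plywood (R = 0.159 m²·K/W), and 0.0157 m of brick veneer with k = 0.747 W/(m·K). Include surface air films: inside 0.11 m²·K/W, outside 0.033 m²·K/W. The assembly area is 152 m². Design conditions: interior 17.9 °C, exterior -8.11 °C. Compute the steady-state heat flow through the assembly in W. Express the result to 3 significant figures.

545 W

0.0157/0.747 = 0.02102
R_total = 0.11 + 0.169 + 6.76 + 0.159 + 0.02102 + 0.033 = 7.252 m²·K/W
Q = A·ΔT/R = 152 × (17.9 − (-8.11)) / 7.252 = 545.2 W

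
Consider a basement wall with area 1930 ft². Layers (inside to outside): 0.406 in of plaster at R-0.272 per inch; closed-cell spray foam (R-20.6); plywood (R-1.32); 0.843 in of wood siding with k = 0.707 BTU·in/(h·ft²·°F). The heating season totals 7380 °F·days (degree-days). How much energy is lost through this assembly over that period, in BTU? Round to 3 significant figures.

0.406 × 0.272 = 0.1104
0.843/0.707 = 1.192
R_total = 0.1104 + 20.6 + 1.32 + 1.192 = 23.22 ft²·°F·h/BTU
E = A × HDD × 24 / R = 1930 × 7380 × 24 / 23.22 = 14720000 BTU

14700000 BTU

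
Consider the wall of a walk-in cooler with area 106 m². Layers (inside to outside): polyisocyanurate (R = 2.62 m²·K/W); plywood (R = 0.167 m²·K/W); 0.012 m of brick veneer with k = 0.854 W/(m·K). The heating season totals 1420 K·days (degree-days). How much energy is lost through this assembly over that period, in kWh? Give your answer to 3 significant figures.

1290 kWh

0.012/0.854 = 0.01405
R_total = 2.62 + 0.167 + 0.01405 = 2.801 m²·K/W
E = A × HDD × 24 / R / 1000 = 106 × 1420 × 24 / 2.801 / 1000 = 1290 kWh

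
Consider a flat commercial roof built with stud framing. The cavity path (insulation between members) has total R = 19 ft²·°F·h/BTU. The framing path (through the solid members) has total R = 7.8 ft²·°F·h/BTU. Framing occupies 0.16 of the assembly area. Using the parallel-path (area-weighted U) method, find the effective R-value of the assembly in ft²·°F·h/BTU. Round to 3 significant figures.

U_eff = 0.84/19 + 0.16/7.8 = 0.04421 + 0.02051 = 0.06472
R_eff = 1/U_eff = 15.45 ft²·°F·h/BTU

15.5 ft²·°F·h/BTU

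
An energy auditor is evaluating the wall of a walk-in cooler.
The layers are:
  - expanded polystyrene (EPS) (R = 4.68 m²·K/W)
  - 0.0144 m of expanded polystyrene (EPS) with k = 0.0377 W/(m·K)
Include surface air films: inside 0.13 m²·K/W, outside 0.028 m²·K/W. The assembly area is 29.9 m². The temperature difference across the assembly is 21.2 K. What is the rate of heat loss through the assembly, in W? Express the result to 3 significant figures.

121 W

0.0144/0.0377 = 0.382
R_total = 0.13 + 4.68 + 0.382 + 0.028 = 5.22 m²·K/W
Q = A·ΔT/R = 29.9 × 21.2 / 5.22 = 121.4 W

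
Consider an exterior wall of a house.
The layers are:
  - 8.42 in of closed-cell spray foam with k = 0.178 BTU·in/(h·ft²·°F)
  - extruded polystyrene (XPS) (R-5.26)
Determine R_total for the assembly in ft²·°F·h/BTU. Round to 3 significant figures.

8.42/0.178 = 47.3
R_total = 47.3 + 5.26 = 52.56 ft²·°F·h/BTU

52.6 ft²·°F·h/BTU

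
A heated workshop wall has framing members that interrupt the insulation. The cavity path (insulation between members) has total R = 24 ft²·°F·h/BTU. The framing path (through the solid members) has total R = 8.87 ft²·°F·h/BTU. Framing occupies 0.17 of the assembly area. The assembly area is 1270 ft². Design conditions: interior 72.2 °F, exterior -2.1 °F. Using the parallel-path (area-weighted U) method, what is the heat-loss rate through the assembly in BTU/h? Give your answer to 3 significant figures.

5070 BTU/h

U_eff = 0.83/24 + 0.17/8.87 = 0.03458 + 0.01917 = 0.05375
R_eff = 1/U_eff = 18.6 ft²·°F·h/BTU
Q = 1270 × (72.2 − (-2.1)) / 18.6 = 5072 BTU/h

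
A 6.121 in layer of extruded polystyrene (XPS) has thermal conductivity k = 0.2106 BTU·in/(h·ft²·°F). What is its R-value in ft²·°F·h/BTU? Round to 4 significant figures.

R = L/k = 6.121/0.2106 = 29.065 ft²·°F·h/BTU

29.06 ft²·°F·h/BTU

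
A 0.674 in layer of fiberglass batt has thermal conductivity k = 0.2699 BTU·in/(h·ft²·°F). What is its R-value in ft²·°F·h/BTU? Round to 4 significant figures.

2.497 ft²·°F·h/BTU

R = L/k = 0.674/0.2699 = 2.4972 ft²·°F·h/BTU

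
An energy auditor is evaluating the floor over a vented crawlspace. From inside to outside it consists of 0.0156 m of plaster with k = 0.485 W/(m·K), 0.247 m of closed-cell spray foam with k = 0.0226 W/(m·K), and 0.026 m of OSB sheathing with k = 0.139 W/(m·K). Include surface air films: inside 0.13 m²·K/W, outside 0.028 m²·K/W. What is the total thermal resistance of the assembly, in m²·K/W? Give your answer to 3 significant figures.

11.3 m²·K/W

0.0156/0.485 = 0.03216
0.247/0.0226 = 10.93
0.026/0.139 = 0.1871
R_total = 0.13 + 0.03216 + 10.93 + 0.1871 + 0.028 = 11.31 m²·K/W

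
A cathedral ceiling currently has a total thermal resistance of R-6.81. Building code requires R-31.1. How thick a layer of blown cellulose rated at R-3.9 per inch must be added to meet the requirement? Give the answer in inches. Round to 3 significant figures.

ΔR = 31.1 − 6.81 = 24.29 ft²·°F·h/BTU
L = ΔR / (R/in) = 24.29/3.9 = 6.228 in

6.23 in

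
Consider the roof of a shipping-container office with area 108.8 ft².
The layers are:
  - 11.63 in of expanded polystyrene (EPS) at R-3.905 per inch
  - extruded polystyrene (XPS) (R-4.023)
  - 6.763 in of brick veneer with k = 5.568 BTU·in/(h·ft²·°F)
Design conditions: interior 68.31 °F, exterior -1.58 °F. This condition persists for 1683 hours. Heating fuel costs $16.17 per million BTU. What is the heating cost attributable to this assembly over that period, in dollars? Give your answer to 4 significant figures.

4.085 dollars

11.63 × 3.905 = 45.415
6.763/5.568 = 1.2146
R_total = 45.415 + 4.023 + 1.2146 = 50.653 ft²·°F·h/BTU
Q = 108.8 × (68.31 − (-1.58)) / 50.653 = 150.12 BTU/h
E = 150.12 × 1683 = 252650 BTU
Cost = 252650/10⁶ × 16.17 = $4.0854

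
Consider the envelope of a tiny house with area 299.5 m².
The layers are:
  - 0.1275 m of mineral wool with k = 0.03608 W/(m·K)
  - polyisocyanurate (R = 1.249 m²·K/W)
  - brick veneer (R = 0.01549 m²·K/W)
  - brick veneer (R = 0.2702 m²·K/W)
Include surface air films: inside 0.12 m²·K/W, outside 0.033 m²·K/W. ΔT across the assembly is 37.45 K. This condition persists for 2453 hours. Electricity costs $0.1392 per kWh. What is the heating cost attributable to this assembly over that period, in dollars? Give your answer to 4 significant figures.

733.5 dollars

0.1275/0.03608 = 3.5338
R_total = 0.12 + 3.5338 + 1.249 + 0.01549 + 0.2702 + 0.033 = 5.2215 m²·K/W
Q = 299.5 × 37.45 / 5.2215 = 2148.1 W
E = 2148.1 W × 2453 h / 1000 = 5269.3 kWh
Cost = 5269.3 × 0.1392 = $733.48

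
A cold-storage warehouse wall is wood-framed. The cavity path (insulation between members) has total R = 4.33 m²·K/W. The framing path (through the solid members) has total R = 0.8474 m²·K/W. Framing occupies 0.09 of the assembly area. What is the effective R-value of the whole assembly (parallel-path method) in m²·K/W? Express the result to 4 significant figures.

U_eff = 0.91/4.33 + 0.09/0.8474 = 0.21016 + 0.10621 = 0.31637
R_eff = 1/U_eff = 3.1609 m²·K/W

3.161 m²·K/W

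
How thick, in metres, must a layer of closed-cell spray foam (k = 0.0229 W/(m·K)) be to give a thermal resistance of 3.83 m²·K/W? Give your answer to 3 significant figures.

0.0877 m

L = R·k = 3.83 × 0.0229 = 0.08771 m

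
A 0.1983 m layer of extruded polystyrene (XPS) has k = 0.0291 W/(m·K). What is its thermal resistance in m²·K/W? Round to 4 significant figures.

6.814 m²·K/W

R = L/k = 0.1983/0.0291 = 6.8144 m²·K/W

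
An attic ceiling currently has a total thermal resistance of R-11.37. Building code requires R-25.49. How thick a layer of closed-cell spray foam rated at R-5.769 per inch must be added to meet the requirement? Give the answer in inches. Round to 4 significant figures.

ΔR = 25.49 − 11.37 = 14.12 ft²·°F·h/BTU
L = ΔR / (R/in) = 14.12/5.769 = 2.4476 in

2.448 in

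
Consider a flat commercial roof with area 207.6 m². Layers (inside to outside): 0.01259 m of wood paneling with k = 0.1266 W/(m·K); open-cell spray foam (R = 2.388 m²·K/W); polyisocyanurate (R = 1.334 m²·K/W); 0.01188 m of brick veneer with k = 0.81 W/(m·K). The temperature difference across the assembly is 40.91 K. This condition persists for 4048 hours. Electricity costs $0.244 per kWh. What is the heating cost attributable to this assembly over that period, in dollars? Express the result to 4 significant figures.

2187 dollars

0.01259/0.1266 = 0.099447
0.01188/0.81 = 0.014667
R_total = 0.099447 + 2.388 + 1.334 + 0.014667 = 3.8361 m²·K/W
Q = 207.6 × 40.91 / 3.8361 = 2213.9 W
E = 2213.9 W × 4048 h / 1000 = 8962 kWh
Cost = 8962 × 0.244 = $2186.7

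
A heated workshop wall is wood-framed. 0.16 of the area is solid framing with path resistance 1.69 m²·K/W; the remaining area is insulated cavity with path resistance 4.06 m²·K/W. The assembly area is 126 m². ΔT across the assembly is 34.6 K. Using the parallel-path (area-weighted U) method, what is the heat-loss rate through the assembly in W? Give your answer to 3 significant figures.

1310 W

U_eff = 0.84/4.06 + 0.16/1.69 = 0.2069 + 0.09467 = 0.3016
R_eff = 1/U_eff = 3.316 m²·K/W
Q = 126 × 34.6 / 3.316 = 1315 W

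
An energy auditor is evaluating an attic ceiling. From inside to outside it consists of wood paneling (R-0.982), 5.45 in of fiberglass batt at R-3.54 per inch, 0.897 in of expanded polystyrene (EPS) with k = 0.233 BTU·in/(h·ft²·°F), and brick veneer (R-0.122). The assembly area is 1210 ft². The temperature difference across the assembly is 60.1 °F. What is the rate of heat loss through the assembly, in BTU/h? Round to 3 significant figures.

5.45 × 3.54 = 19.29
0.897/0.233 = 3.85
R_total = 0.982 + 19.29 + 3.85 + 0.122 = 24.25 ft²·°F·h/BTU
Q = A·ΔT/R = 1210 × 60.1 / 24.25 = 2999 BTU/h

3000 BTU/h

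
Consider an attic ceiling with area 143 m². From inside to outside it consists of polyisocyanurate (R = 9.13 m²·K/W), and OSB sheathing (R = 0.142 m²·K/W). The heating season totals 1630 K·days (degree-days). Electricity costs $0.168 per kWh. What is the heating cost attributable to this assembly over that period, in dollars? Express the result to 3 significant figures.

R_total = 9.13 + 0.142 = 9.272 m²·K/W
E = A × HDD × 24 / R / 1000 = 143 × 1630 × 24 / 9.272 / 1000 = 603.3 kWh
Cost = 603.3 × 0.168 = $101.4

101 dollars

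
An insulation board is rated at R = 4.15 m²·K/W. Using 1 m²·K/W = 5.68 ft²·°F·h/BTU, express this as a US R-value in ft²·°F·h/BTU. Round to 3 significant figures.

23.6 ft²·°F·h/BTU

R_US = 4.15 × 5.68 = 23.57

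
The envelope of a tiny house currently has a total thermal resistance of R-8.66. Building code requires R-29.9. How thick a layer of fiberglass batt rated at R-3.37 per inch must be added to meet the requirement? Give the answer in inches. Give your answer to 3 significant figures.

6.30 in

ΔR = 29.9 − 8.66 = 21.24 ft²·°F·h/BTU
L = ΔR / (R/in) = 21.24/3.37 = 6.303 in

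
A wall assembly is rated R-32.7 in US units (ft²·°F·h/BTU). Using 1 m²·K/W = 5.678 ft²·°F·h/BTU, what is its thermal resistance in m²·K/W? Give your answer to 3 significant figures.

R_SI = 32.7/5.678 = 5.759

5.76 m²·K/W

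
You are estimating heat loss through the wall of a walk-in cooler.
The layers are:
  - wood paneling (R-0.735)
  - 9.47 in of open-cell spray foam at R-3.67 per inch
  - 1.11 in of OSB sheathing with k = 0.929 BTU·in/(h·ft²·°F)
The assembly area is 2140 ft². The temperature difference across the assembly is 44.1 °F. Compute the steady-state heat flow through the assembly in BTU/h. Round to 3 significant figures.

2570 BTU/h

9.47 × 3.67 = 34.75
1.11/0.929 = 1.195
R_total = 0.735 + 34.75 + 1.195 = 36.68 ft²·°F·h/BTU
Q = A·ΔT/R = 2140 × 44.1 / 36.68 = 2573 BTU/h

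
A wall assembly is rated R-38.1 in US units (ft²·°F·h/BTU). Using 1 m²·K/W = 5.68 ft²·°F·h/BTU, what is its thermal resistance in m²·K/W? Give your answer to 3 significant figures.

R_SI = 38.1/5.68 = 6.708

6.71 m²·K/W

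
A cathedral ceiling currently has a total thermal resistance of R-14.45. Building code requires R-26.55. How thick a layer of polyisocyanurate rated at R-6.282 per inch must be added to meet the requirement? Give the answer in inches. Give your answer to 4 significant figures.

1.926 in

ΔR = 26.55 − 14.45 = 12.1 ft²·°F·h/BTU
L = ΔR / (R/in) = 12.1/6.282 = 1.9261 in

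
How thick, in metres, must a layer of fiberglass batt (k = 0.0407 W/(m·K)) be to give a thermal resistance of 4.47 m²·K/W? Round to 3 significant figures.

0.182 m

L = R·k = 4.47 × 0.0407 = 0.1819 m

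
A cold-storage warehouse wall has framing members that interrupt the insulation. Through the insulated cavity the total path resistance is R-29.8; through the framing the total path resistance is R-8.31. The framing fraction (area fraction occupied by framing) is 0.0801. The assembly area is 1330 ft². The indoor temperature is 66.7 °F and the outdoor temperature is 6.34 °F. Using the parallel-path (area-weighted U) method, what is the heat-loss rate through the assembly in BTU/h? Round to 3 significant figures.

3250 BTU/h

U_eff = 0.9199/29.8 + 0.0801/8.31 = 0.03087 + 0.009639 = 0.04051
R_eff = 1/U_eff = 24.69 ft²·°F·h/BTU
Q = 1330 × (66.7 − 6.34) / 24.69 = 3252 BTU/h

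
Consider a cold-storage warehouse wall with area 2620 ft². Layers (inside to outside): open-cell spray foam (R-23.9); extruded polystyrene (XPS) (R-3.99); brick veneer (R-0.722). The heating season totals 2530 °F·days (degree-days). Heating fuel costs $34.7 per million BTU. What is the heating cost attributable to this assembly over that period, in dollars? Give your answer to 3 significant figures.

R_total = 23.9 + 3.99 + 0.722 = 28.61 ft²·°F·h/BTU
E = A × HDD × 24 / R = 2620 × 2530 × 24 / 28.61 = 5560000 BTU
Cost = 5560000/10⁶ × 34.7 = $192.9

193 dollars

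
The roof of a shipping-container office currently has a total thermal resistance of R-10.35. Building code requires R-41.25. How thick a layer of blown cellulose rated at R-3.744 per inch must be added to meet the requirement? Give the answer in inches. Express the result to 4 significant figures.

8.253 in

ΔR = 41.25 − 10.35 = 30.9 ft²·°F·h/BTU
L = ΔR / (R/in) = 30.9/3.744 = 8.2532 in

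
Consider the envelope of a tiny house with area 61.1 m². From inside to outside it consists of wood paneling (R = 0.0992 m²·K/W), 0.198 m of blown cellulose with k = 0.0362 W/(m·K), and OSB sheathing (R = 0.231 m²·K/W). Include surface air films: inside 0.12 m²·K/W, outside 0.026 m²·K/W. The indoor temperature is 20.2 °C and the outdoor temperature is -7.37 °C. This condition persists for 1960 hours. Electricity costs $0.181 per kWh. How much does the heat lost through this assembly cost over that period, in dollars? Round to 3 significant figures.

101 dollars

0.198/0.0362 = 5.47
R_total = 0.12 + 0.0992 + 5.47 + 0.231 + 0.026 = 5.946 m²·K/W
Q = 61.1 × (20.2 − (-7.37)) / 5.946 = 283.3 W
E = 283.3 W × 1960 h / 1000 = 555.3 kWh
Cost = 555.3 × 0.181 = $100.5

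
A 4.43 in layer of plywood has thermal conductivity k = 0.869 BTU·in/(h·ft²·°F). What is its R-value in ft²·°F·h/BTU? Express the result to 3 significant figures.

R = L/k = 4.43/0.869 = 5.098 ft²·°F·h/BTU

5.10 ft²·°F·h/BTU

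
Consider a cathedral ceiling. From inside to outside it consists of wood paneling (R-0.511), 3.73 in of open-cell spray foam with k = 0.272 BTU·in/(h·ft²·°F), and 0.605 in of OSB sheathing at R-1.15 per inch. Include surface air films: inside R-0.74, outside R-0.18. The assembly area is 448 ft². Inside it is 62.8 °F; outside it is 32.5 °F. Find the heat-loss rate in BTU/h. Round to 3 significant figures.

3.73/0.272 = 13.71
0.605 × 1.15 = 0.6957
R_total = 0.74 + 0.511 + 13.71 + 0.6957 + 0.18 = 15.84 ft²·°F·h/BTU
Q = A·ΔT/R = 448 × (62.8 − 32.5) / 15.84 = 857 BTU/h

857 BTU/h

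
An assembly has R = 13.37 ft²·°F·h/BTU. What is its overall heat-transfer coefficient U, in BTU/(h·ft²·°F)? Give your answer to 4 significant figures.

0.07479 BTU/(h·ft²·°F)

U = 1/R = 1/13.37 = 0.074794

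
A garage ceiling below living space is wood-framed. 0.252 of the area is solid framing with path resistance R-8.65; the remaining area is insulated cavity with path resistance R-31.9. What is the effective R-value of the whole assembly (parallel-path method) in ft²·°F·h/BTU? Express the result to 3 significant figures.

U_eff = 0.748/31.9 + 0.252/8.65 = 0.02345 + 0.02913 = 0.05258
R_eff = 1/U_eff = 19.02 ft²·°F·h/BTU

19.0 ft²·°F·h/BTU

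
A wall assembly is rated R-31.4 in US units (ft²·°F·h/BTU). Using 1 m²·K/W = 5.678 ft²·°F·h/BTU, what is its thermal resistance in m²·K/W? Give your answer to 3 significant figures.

5.53 m²·K/W

R_SI = 31.4/5.678 = 5.53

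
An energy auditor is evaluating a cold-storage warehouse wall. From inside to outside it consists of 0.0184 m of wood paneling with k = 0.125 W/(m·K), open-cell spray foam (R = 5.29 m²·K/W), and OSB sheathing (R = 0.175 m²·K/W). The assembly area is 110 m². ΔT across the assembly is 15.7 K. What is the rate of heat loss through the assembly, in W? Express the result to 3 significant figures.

308 W

0.0184/0.125 = 0.1472
R_total = 0.1472 + 5.29 + 0.175 = 5.612 m²·K/W
Q = A·ΔT/R = 110 × 15.7 / 5.612 = 307.7 W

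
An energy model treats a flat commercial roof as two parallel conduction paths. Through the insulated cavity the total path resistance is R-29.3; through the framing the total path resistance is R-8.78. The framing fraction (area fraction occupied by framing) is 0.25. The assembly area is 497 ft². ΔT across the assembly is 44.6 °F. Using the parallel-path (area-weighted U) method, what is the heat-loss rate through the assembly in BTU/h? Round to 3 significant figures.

1200 BTU/h

U_eff = 0.75/29.3 + 0.25/8.78 = 0.0256 + 0.02847 = 0.05407
R_eff = 1/U_eff = 18.49 ft²·°F·h/BTU
Q = 497 × 44.6 / 18.49 = 1199 BTU/h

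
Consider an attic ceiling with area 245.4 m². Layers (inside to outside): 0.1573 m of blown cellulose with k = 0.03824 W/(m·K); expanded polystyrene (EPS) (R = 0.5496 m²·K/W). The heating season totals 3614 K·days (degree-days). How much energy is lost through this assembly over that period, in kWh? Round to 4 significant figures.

0.1573/0.03824 = 4.1135
R_total = 4.1135 + 0.5496 = 4.6631 m²·K/W
E = A × HDD × 24 / R / 1000 = 245.4 × 3614 × 24 / 4.6631 / 1000 = 4564.6 kWh

4565 kWh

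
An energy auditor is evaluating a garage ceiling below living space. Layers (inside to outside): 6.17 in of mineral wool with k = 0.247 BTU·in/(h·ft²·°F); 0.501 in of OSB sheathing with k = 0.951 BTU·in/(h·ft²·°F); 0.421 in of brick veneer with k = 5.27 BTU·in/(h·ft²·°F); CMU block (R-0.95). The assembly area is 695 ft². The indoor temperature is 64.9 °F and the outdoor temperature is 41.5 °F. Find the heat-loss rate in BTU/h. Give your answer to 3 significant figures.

6.17/0.247 = 24.98
0.501/0.951 = 0.5268
0.421/5.27 = 0.07989
R_total = 24.98 + 0.5268 + 0.07989 + 0.95 = 26.54 ft²·°F·h/BTU
Q = A·ΔT/R = 695 × (64.9 − 41.5) / 26.54 = 612.9 BTU/h

613 BTU/h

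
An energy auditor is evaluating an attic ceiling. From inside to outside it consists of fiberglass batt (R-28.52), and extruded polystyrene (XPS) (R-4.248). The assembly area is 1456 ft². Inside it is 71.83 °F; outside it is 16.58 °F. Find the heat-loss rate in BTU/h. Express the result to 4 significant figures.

2455 BTU/h

R_total = 28.52 + 4.248 = 32.768 ft²·°F·h/BTU
Q = A·ΔT/R = 1456 × (71.83 − 16.58) / 32.768 = 2455 BTU/h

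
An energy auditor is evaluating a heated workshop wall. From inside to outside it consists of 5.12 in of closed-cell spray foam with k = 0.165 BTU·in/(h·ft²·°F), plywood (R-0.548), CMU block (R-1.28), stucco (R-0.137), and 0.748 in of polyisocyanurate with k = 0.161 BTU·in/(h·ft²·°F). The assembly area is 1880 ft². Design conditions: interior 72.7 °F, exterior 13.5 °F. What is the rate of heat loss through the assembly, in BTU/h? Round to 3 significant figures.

2960 BTU/h

5.12/0.165 = 31.03
0.748/0.161 = 4.646
R_total = 31.03 + 0.548 + 1.28 + 0.137 + 4.646 = 37.64 ft²·°F·h/BTU
Q = A·ΔT/R = 1880 × (72.7 − 13.5) / 37.64 = 2957 BTU/h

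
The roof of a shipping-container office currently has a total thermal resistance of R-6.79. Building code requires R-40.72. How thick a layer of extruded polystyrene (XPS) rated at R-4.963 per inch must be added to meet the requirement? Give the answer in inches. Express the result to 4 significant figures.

6.837 in

ΔR = 40.72 − 6.79 = 33.93 ft²·°F·h/BTU
L = ΔR / (R/in) = 33.93/4.963 = 6.8366 in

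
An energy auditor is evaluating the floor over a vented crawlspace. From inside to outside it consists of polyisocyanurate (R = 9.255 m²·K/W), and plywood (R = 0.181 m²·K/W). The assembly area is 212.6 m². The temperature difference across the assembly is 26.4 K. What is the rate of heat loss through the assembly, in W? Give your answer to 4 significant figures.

594.8 W

R_total = 9.255 + 0.181 = 9.436 m²·K/W
Q = A·ΔT/R = 212.6 × 26.4 / 9.436 = 594.81 W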